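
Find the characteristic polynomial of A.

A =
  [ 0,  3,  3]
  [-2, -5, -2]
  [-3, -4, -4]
x^3 + 9*x^2 + 27*x + 27

Expanding det(x·I − A) (e.g. by cofactor expansion or by noting that A is similar to its Jordan form J, which has the same characteristic polynomial as A) gives
  χ_A(x) = x^3 + 9*x^2 + 27*x + 27
which factors as (x + 3)^3. The eigenvalues (with algebraic multiplicities) are λ = -3 with multiplicity 3.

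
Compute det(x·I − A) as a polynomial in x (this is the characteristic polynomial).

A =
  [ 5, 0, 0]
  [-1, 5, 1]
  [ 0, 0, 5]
x^3 - 15*x^2 + 75*x - 125

Expanding det(x·I − A) (e.g. by cofactor expansion or by noting that A is similar to its Jordan form J, which has the same characteristic polynomial as A) gives
  χ_A(x) = x^3 - 15*x^2 + 75*x - 125
which factors as (x - 5)^3. The eigenvalues (with algebraic multiplicities) are λ = 5 with multiplicity 3.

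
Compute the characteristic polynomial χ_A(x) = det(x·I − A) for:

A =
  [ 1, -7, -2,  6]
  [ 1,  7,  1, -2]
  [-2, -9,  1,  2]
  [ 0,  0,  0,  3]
x^4 - 12*x^3 + 54*x^2 - 108*x + 81

Expanding det(x·I − A) (e.g. by cofactor expansion or by noting that A is similar to its Jordan form J, which has the same characteristic polynomial as A) gives
  χ_A(x) = x^4 - 12*x^3 + 54*x^2 - 108*x + 81
which factors as (x - 3)^4. The eigenvalues (with algebraic multiplicities) are λ = 3 with multiplicity 4.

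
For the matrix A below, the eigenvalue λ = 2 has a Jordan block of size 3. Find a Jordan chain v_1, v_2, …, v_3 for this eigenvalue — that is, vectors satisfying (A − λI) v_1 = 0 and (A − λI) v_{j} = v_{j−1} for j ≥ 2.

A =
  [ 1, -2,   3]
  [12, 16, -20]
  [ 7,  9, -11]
A Jordan chain for λ = 2 of length 3:
v_1 = (-2, 16, 10)ᵀ
v_2 = (-1, 12, 7)ᵀ
v_3 = (1, 0, 0)ᵀ

Let N = A − (2)·I. We want v_3 with N^3 v_3 = 0 but N^2 v_3 ≠ 0; then v_{j-1} := N · v_j for j = 3, …, 2.

Pick v_3 = (1, 0, 0)ᵀ.
Then v_2 = N · v_3 = (-1, 12, 7)ᵀ.
Then v_1 = N · v_2 = (-2, 16, 10)ᵀ.

Sanity check: (A − (2)·I) v_1 = (0, 0, 0)ᵀ = 0. ✓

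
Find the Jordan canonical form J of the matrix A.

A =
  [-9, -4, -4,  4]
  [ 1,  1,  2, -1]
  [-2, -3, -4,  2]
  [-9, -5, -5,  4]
J_1(-5) ⊕ J_3(-1)

The characteristic polynomial is
  det(x·I − A) = x^4 + 8*x^3 + 18*x^2 + 16*x + 5 = (x + 1)^3*(x + 5)

Eigenvalues and multiplicities (the geometric multiplicity of λ is n − rank(A − λI), which equals the number of Jordan blocks for λ):
  λ = -5: algebraic multiplicity = 1, geometric multiplicity = 1
  λ = -1: algebraic multiplicity = 3, geometric multiplicity = 1

Determining the block sizes for each eigenvalue:
  λ = -5: one block (gm = 1), so the single block has size am = 1 → block sizes [1]
  λ = -1: one block (gm = 1), so the single block has size am = 3 → block sizes [3]

Assembling the blocks gives a Jordan form
J =
  [-5,  0,  0,  0]
  [ 0, -1,  1,  0]
  [ 0,  0, -1,  1]
  [ 0,  0,  0, -1]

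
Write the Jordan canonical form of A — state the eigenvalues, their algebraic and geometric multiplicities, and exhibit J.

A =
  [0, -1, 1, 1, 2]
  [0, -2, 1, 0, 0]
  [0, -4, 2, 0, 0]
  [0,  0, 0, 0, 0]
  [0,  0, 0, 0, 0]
J_3(0) ⊕ J_1(0) ⊕ J_1(0)

The characteristic polynomial is
  det(x·I − A) = x^5

Eigenvalues and multiplicities (the geometric multiplicity of λ is n − rank(A − λI), which equals the number of Jordan blocks for λ):
  λ = 0: algebraic multiplicity = 5, geometric multiplicity = 3

Determining the block sizes for each eigenvalue:
  λ = 0: with am = 5 and gm = 3, the partition is not yet determined (e.g. several partitions of 5 into 3 parts exist). Let N = A − (0)·I. Computing rank(N^1) = 2, rank(N^2) = 1, rank(N^3) = 0; the number of blocks of size ≥ j is rank(N^{j−1}) − rank(N^j), giving [3, 1, 1]. So we have 1 block(s) of size 3, 2 block(s) of size 1 → block sizes [3, 1, 1]

Assembling the blocks gives a Jordan form
J =
  [0, 1, 0, 0, 0]
  [0, 0, 1, 0, 0]
  [0, 0, 0, 0, 0]
  [0, 0, 0, 0, 0]
  [0, 0, 0, 0, 0]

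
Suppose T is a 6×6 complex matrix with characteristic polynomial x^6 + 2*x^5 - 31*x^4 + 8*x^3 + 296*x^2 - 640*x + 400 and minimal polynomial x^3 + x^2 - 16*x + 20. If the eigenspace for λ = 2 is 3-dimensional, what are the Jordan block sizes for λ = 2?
Block sizes for λ = 2: [2, 1, 1]

Step 1 — from the characteristic polynomial, algebraic multiplicity of λ = 2 is 4. From dim ker(T − (2)·I) = 3, there are exactly 3 Jordan blocks for λ = 2.
Step 2 — from the minimal polynomial, the factor (x − 2)^2 tells us the largest block for λ = 2 has size 2.
Step 3 — with total size 4, 3 blocks, and largest block 2, the block sizes (in nonincreasing order) are [2, 1, 1].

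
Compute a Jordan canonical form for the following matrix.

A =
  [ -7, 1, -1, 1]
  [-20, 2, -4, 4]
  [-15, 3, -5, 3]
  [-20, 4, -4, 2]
J_2(-2) ⊕ J_1(-2) ⊕ J_1(-2)

The characteristic polynomial is
  det(x·I − A) = x^4 + 8*x^3 + 24*x^2 + 32*x + 16 = (x + 2)^4

Eigenvalues and multiplicities (the geometric multiplicity of λ is n − rank(A − λI), which equals the number of Jordan blocks for λ):
  λ = -2: algebraic multiplicity = 4, geometric multiplicity = 3

Determining the block sizes for each eigenvalue:
  λ = -2: 3 blocks summing to 4 forces exactly one block of size 2 and the rest size 1 → block sizes [2, 1, 1]

Assembling the blocks gives a Jordan form
J =
  [-2,  1,  0,  0]
  [ 0, -2,  0,  0]
  [ 0,  0, -2,  0]
  [ 0,  0,  0, -2]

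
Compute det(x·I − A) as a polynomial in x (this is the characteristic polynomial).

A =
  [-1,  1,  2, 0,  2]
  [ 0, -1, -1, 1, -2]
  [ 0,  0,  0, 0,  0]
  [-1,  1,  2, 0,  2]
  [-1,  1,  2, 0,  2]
x^5

Expanding det(x·I − A) (e.g. by cofactor expansion or by noting that A is similar to its Jordan form J, which has the same characteristic polynomial as A) gives
  χ_A(x) = x^5
which factors as x^5. The eigenvalues (with algebraic multiplicities) are λ = 0 with multiplicity 5.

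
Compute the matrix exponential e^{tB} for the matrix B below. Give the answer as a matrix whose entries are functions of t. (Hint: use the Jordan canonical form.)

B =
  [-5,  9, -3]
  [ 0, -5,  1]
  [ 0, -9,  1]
e^{tB} =
  [exp(-5*t), 3*exp(-2*t) - 3*exp(-5*t), -exp(-2*t) + exp(-5*t)]
  [0, -3*t*exp(-2*t) + exp(-2*t), t*exp(-2*t)]
  [0, -9*t*exp(-2*t), 3*t*exp(-2*t) + exp(-2*t)]

Strategy: write B = P · J · P⁻¹ where J is a Jordan canonical form, so e^{tB} = P · e^{tJ} · P⁻¹, and e^{tJ} can be computed block-by-block.

B has Jordan form
J =
  [-5,  0,  0]
  [ 0, -2,  1]
  [ 0,  0, -2]
(up to reordering of blocks).

Per-block formulas:
  For a 2×2 Jordan block J_2(-2): exp(t · J_2(-2)) = e^(-2t)·(I + t·N), where N is the 2×2 nilpotent shift.
  For a 1×1 block at λ = -5: exp(t · [-5]) = [e^(-5t)].

After assembling e^{tJ} and conjugating by P, we get:

e^{tB} =
  [exp(-5*t), 3*exp(-2*t) - 3*exp(-5*t), -exp(-2*t) + exp(-5*t)]
  [0, -3*t*exp(-2*t) + exp(-2*t), t*exp(-2*t)]
  [0, -9*t*exp(-2*t), 3*t*exp(-2*t) + exp(-2*t)]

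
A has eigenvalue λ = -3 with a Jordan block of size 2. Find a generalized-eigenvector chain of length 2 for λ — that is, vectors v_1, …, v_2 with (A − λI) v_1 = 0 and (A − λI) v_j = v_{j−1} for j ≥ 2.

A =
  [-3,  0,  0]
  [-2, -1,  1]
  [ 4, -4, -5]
A Jordan chain for λ = -3 of length 2:
v_1 = (0, -2, 4)ᵀ
v_2 = (1, 0, 0)ᵀ

Let N = A − (-3)·I. We want v_2 with N^2 v_2 = 0 but N^1 v_2 ≠ 0; then v_{j-1} := N · v_j for j = 2, …, 2.

Pick v_2 = (1, 0, 0)ᵀ.
Then v_1 = N · v_2 = (0, -2, 4)ᵀ.

Sanity check: (A − (-3)·I) v_1 = (0, 0, 0)ᵀ = 0. ✓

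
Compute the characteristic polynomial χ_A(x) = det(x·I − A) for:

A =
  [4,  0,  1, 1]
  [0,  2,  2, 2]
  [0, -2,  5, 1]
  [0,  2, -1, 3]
x^4 - 14*x^3 + 72*x^2 - 160*x + 128

Expanding det(x·I − A) (e.g. by cofactor expansion or by noting that A is similar to its Jordan form J, which has the same characteristic polynomial as A) gives
  χ_A(x) = x^4 - 14*x^3 + 72*x^2 - 160*x + 128
which factors as (x - 4)^3*(x - 2). The eigenvalues (with algebraic multiplicities) are λ = 2 with multiplicity 1, λ = 4 with multiplicity 3.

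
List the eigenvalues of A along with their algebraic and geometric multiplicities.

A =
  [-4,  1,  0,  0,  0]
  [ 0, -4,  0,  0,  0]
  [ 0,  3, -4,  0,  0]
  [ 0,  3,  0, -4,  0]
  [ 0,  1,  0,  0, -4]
λ = -4: alg = 5, geom = 4

Step 1 — factor the characteristic polynomial to read off the algebraic multiplicities:
  χ_A(x) = (x + 4)^5

Step 2 — compute geometric multiplicities via the rank-nullity identity g(λ) = n − rank(A − λI):
  rank(A − (-4)·I) = 1, so dim ker(A − (-4)·I) = n − 1 = 4

Summary:
  λ = -4: algebraic multiplicity = 5, geometric multiplicity = 4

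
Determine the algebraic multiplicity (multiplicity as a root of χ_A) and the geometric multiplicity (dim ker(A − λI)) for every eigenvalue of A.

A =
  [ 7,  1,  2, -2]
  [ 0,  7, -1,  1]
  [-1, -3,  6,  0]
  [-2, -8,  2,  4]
λ = 6: alg = 4, geom = 2

Step 1 — factor the characteristic polynomial to read off the algebraic multiplicities:
  χ_A(x) = (x - 6)^4

Step 2 — compute geometric multiplicities via the rank-nullity identity g(λ) = n − rank(A − λI):
  rank(A − (6)·I) = 2, so dim ker(A − (6)·I) = n − 2 = 2

Summary:
  λ = 6: algebraic multiplicity = 4, geometric multiplicity = 2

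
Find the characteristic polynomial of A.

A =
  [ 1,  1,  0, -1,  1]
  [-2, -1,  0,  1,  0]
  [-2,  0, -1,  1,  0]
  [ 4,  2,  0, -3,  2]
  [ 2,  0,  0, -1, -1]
x^5 + 5*x^4 + 10*x^3 + 10*x^2 + 5*x + 1

Expanding det(x·I − A) (e.g. by cofactor expansion or by noting that A is similar to its Jordan form J, which has the same characteristic polynomial as A) gives
  χ_A(x) = x^5 + 5*x^4 + 10*x^3 + 10*x^2 + 5*x + 1
which factors as (x + 1)^5. The eigenvalues (with algebraic multiplicities) are λ = -1 with multiplicity 5.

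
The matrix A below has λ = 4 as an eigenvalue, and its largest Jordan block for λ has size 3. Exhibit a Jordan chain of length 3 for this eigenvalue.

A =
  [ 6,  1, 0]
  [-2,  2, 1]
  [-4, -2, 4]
A Jordan chain for λ = 4 of length 3:
v_1 = (2, -4, -4)ᵀ
v_2 = (2, -2, -4)ᵀ
v_3 = (1, 0, 0)ᵀ

Let N = A − (4)·I. We want v_3 with N^3 v_3 = 0 but N^2 v_3 ≠ 0; then v_{j-1} := N · v_j for j = 3, …, 2.

Pick v_3 = (1, 0, 0)ᵀ.
Then v_2 = N · v_3 = (2, -2, -4)ᵀ.
Then v_1 = N · v_2 = (2, -4, -4)ᵀ.

Sanity check: (A − (4)·I) v_1 = (0, 0, 0)ᵀ = 0. ✓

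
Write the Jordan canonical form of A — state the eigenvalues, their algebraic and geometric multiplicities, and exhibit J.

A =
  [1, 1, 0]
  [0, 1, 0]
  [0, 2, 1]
J_2(1) ⊕ J_1(1)

The characteristic polynomial is
  det(x·I − A) = x^3 - 3*x^2 + 3*x - 1 = (x - 1)^3

Eigenvalues and multiplicities (the geometric multiplicity of λ is n − rank(A − λI), which equals the number of Jordan blocks for λ):
  λ = 1: algebraic multiplicity = 3, geometric multiplicity = 2

Determining the block sizes for each eigenvalue:
  λ = 1: 2 blocks summing to 3 forces exactly one block of size 2 and the rest size 1 → block sizes [2, 1]

Assembling the blocks gives a Jordan form
J =
  [1, 1, 0]
  [0, 1, 0]
  [0, 0, 1]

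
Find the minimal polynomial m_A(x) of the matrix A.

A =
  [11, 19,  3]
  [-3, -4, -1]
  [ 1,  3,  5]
x^3 - 12*x^2 + 48*x - 64

The characteristic polynomial is χ_A(x) = (x - 4)^3, so the eigenvalues are known. The minimal polynomial is
  m_A(x) = Π_λ (x − λ)^{k_λ}
where k_λ is the size of the *largest* Jordan block for λ (equivalently, the smallest k with (A − λI)^k v = 0 for every generalised eigenvector v of λ).

  λ = 4: largest Jordan block has size 3, contributing (x − 4)^3

So m_A(x) = (x - 4)^3 = x^3 - 12*x^2 + 48*x - 64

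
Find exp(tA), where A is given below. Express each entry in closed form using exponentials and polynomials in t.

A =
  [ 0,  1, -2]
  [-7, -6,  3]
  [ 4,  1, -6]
e^{tA} =
  [t^2*exp(-4*t)/2 + 4*t*exp(-4*t) + exp(-4*t), t*exp(-4*t), -t^2*exp(-4*t)/2 - 2*t*exp(-4*t)]
  [-t^2*exp(-4*t) - 7*t*exp(-4*t), -2*t*exp(-4*t) + exp(-4*t), t^2*exp(-4*t) + 3*t*exp(-4*t)]
  [t^2*exp(-4*t)/2 + 4*t*exp(-4*t), t*exp(-4*t), -t^2*exp(-4*t)/2 - 2*t*exp(-4*t) + exp(-4*t)]

Strategy: write A = P · J · P⁻¹ where J is a Jordan canonical form, so e^{tA} = P · e^{tJ} · P⁻¹, and e^{tJ} can be computed block-by-block.

A has Jordan form
J =
  [-4,  1,  0]
  [ 0, -4,  1]
  [ 0,  0, -4]
(up to reordering of blocks).

Per-block formulas:
  For a 3×3 Jordan block J_3(-4): exp(t · J_3(-4)) = e^(-4t)·(I + t·N + (t^2/2)·N^2), where N is the 3×3 nilpotent shift.

After assembling e^{tJ} and conjugating by P, we get:

e^{tA} =
  [t^2*exp(-4*t)/2 + 4*t*exp(-4*t) + exp(-4*t), t*exp(-4*t), -t^2*exp(-4*t)/2 - 2*t*exp(-4*t)]
  [-t^2*exp(-4*t) - 7*t*exp(-4*t), -2*t*exp(-4*t) + exp(-4*t), t^2*exp(-4*t) + 3*t*exp(-4*t)]
  [t^2*exp(-4*t)/2 + 4*t*exp(-4*t), t*exp(-4*t), -t^2*exp(-4*t)/2 - 2*t*exp(-4*t) + exp(-4*t)]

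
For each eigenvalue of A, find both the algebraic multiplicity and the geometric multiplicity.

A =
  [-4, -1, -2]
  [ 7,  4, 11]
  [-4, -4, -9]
λ = -3: alg = 3, geom = 1

Step 1 — factor the characteristic polynomial to read off the algebraic multiplicities:
  χ_A(x) = (x + 3)^3

Step 2 — compute geometric multiplicities via the rank-nullity identity g(λ) = n − rank(A − λI):
  rank(A − (-3)·I) = 2, so dim ker(A − (-3)·I) = n − 2 = 1

Summary:
  λ = -3: algebraic multiplicity = 3, geometric multiplicity = 1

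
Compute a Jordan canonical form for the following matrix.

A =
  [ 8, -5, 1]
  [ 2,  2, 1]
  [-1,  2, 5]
J_3(5)

The characteristic polynomial is
  det(x·I − A) = x^3 - 15*x^2 + 75*x - 125 = (x - 5)^3

Eigenvalues and multiplicities (the geometric multiplicity of λ is n − rank(A − λI), which equals the number of Jordan blocks for λ):
  λ = 5: algebraic multiplicity = 3, geometric multiplicity = 1

Determining the block sizes for each eigenvalue:
  λ = 5: one block (gm = 1), so the single block has size am = 3 → block sizes [3]

Assembling the blocks gives a Jordan form
J =
  [5, 1, 0]
  [0, 5, 1]
  [0, 0, 5]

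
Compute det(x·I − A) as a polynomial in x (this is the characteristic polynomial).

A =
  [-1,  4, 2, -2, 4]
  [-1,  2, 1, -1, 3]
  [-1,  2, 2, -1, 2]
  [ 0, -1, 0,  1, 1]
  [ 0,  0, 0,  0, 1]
x^5 - 5*x^4 + 10*x^3 - 10*x^2 + 5*x - 1

Expanding det(x·I − A) (e.g. by cofactor expansion or by noting that A is similar to its Jordan form J, which has the same characteristic polynomial as A) gives
  χ_A(x) = x^5 - 5*x^4 + 10*x^3 - 10*x^2 + 5*x - 1
which factors as (x - 1)^5. The eigenvalues (with algebraic multiplicities) are λ = 1 with multiplicity 5.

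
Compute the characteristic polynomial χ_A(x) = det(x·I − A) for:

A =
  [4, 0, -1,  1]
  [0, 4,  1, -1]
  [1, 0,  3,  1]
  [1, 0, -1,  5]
x^4 - 16*x^3 + 96*x^2 - 256*x + 256

Expanding det(x·I − A) (e.g. by cofactor expansion or by noting that A is similar to its Jordan form J, which has the same characteristic polynomial as A) gives
  χ_A(x) = x^4 - 16*x^3 + 96*x^2 - 256*x + 256
which factors as (x - 4)^4. The eigenvalues (with algebraic multiplicities) are λ = 4 with multiplicity 4.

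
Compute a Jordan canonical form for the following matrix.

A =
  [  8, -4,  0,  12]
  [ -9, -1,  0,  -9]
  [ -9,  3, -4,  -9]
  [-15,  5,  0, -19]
J_2(-4) ⊕ J_1(-4) ⊕ J_1(-4)

The characteristic polynomial is
  det(x·I − A) = x^4 + 16*x^3 + 96*x^2 + 256*x + 256 = (x + 4)^4

Eigenvalues and multiplicities (the geometric multiplicity of λ is n − rank(A − λI), which equals the number of Jordan blocks for λ):
  λ = -4: algebraic multiplicity = 4, geometric multiplicity = 3

Determining the block sizes for each eigenvalue:
  λ = -4: 3 blocks summing to 4 forces exactly one block of size 2 and the rest size 1 → block sizes [2, 1, 1]

Assembling the blocks gives a Jordan form
J =
  [-4,  1,  0,  0]
  [ 0, -4,  0,  0]
  [ 0,  0, -4,  0]
  [ 0,  0,  0, -4]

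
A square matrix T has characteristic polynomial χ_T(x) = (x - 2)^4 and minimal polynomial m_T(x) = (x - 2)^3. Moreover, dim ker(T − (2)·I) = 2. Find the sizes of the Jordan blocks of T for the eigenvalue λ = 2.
Block sizes for λ = 2: [3, 1]

Step 1 — from the characteristic polynomial, algebraic multiplicity of λ = 2 is 4. From dim ker(T − (2)·I) = 2, there are exactly 2 Jordan blocks for λ = 2.
Step 2 — from the minimal polynomial, the factor (x − 2)^3 tells us the largest block for λ = 2 has size 3.
Step 3 — with total size 4, 2 blocks, and largest block 3, the block sizes (in nonincreasing order) are [3, 1].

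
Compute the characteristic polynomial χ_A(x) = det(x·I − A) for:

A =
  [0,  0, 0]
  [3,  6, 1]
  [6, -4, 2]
x^3 - 8*x^2 + 16*x

Expanding det(x·I − A) (e.g. by cofactor expansion or by noting that A is similar to its Jordan form J, which has the same characteristic polynomial as A) gives
  χ_A(x) = x^3 - 8*x^2 + 16*x
which factors as x*(x - 4)^2. The eigenvalues (with algebraic multiplicities) are λ = 0 with multiplicity 1, λ = 4 with multiplicity 2.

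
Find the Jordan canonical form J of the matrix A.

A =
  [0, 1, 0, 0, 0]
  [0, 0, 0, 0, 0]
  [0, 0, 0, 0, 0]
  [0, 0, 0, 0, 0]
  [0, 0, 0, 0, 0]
J_2(0) ⊕ J_1(0) ⊕ J_1(0) ⊕ J_1(0)

The characteristic polynomial is
  det(x·I − A) = x^5

Eigenvalues and multiplicities (the geometric multiplicity of λ is n − rank(A − λI), which equals the number of Jordan blocks for λ):
  λ = 0: algebraic multiplicity = 5, geometric multiplicity = 4

Determining the block sizes for each eigenvalue:
  λ = 0: 4 blocks summing to 5 forces exactly one block of size 2 and the rest size 1 → block sizes [2, 1, 1, 1]

Assembling the blocks gives a Jordan form
J =
  [0, 1, 0, 0, 0]
  [0, 0, 0, 0, 0]
  [0, 0, 0, 0, 0]
  [0, 0, 0, 0, 0]
  [0, 0, 0, 0, 0]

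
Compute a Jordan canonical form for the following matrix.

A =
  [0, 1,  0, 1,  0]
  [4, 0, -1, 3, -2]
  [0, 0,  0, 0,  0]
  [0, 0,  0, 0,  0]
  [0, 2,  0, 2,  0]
J_3(0) ⊕ J_1(0) ⊕ J_1(0)

The characteristic polynomial is
  det(x·I − A) = x^5

Eigenvalues and multiplicities (the geometric multiplicity of λ is n − rank(A − λI), which equals the number of Jordan blocks for λ):
  λ = 0: algebraic multiplicity = 5, geometric multiplicity = 3

Determining the block sizes for each eigenvalue:
  λ = 0: with am = 5 and gm = 3, the partition is not yet determined (e.g. several partitions of 5 into 3 parts exist). Let N = A − (0)·I. Computing rank(N^1) = 2, rank(N^2) = 1, rank(N^3) = 0; the number of blocks of size ≥ j is rank(N^{j−1}) − rank(N^j), giving [3, 1, 1]. So we have 1 block(s) of size 3, 2 block(s) of size 1 → block sizes [3, 1, 1]

Assembling the blocks gives a Jordan form
J =
  [0, 1, 0, 0, 0]
  [0, 0, 1, 0, 0]
  [0, 0, 0, 0, 0]
  [0, 0, 0, 0, 0]
  [0, 0, 0, 0, 0]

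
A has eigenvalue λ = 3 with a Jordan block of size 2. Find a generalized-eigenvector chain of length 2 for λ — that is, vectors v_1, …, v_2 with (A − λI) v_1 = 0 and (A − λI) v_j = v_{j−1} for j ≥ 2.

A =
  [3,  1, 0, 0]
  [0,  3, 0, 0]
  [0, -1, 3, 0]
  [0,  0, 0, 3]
A Jordan chain for λ = 3 of length 2:
v_1 = (1, 0, -1, 0)ᵀ
v_2 = (0, 1, 0, 0)ᵀ

Let N = A − (3)·I. We want v_2 with N^2 v_2 = 0 but N^1 v_2 ≠ 0; then v_{j-1} := N · v_j for j = 2, …, 2.

Pick v_2 = (0, 1, 0, 0)ᵀ.
Then v_1 = N · v_2 = (1, 0, -1, 0)ᵀ.

Sanity check: (A − (3)·I) v_1 = (0, 0, 0, 0)ᵀ = 0. ✓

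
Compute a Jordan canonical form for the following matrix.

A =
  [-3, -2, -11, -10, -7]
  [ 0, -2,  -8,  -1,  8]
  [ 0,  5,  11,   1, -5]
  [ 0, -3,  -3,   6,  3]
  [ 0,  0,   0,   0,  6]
J_1(-3) ⊕ J_1(3) ⊕ J_2(6) ⊕ J_1(6)

The characteristic polynomial is
  det(x·I − A) = x^5 - 18*x^4 + 99*x^3 - 54*x^2 - 972*x + 1944 = (x - 6)^3*(x - 3)*(x + 3)

Eigenvalues and multiplicities (the geometric multiplicity of λ is n − rank(A − λI), which equals the number of Jordan blocks for λ):
  λ = -3: algebraic multiplicity = 1, geometric multiplicity = 1
  λ = 3: algebraic multiplicity = 1, geometric multiplicity = 1
  λ = 6: algebraic multiplicity = 3, geometric multiplicity = 2

Determining the block sizes for each eigenvalue:
  λ = -3: one block (gm = 1), so the single block has size am = 1 → block sizes [1]
  λ = 3: one block (gm = 1), so the single block has size am = 1 → block sizes [1]
  λ = 6: 2 blocks summing to 3 forces exactly one block of size 2 and the rest size 1 → block sizes [2, 1]

Assembling the blocks gives a Jordan form
J =
  [-3, 0, 0, 0, 0]
  [ 0, 3, 0, 0, 0]
  [ 0, 0, 6, 1, 0]
  [ 0, 0, 0, 6, 0]
  [ 0, 0, 0, 0, 6]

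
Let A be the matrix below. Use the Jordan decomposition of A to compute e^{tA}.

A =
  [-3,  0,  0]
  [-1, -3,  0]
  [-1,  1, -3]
e^{tA} =
  [exp(-3*t), 0, 0]
  [-t*exp(-3*t), exp(-3*t), 0]
  [-t^2*exp(-3*t)/2 - t*exp(-3*t), t*exp(-3*t), exp(-3*t)]

Strategy: write A = P · J · P⁻¹ where J is a Jordan canonical form, so e^{tA} = P · e^{tJ} · P⁻¹, and e^{tJ} can be computed block-by-block.

A has Jordan form
J =
  [-3,  1,  0]
  [ 0, -3,  1]
  [ 0,  0, -3]
(up to reordering of blocks).

Per-block formulas:
  For a 3×3 Jordan block J_3(-3): exp(t · J_3(-3)) = e^(-3t)·(I + t·N + (t^2/2)·N^2), where N is the 3×3 nilpotent shift.

After assembling e^{tJ} and conjugating by P, we get:

e^{tA} =
  [exp(-3*t), 0, 0]
  [-t*exp(-3*t), exp(-3*t), 0]
  [-t^2*exp(-3*t)/2 - t*exp(-3*t), t*exp(-3*t), exp(-3*t)]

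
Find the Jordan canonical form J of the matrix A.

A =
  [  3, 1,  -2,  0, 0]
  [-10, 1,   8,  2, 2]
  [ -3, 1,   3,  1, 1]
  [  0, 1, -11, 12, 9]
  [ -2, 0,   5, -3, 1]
J_2(1) ⊕ J_3(6)

The characteristic polynomial is
  det(x·I − A) = x^5 - 20*x^4 + 145*x^3 - 450*x^2 + 540*x - 216 = (x - 6)^3*(x - 1)^2

Eigenvalues and multiplicities (the geometric multiplicity of λ is n − rank(A − λI), which equals the number of Jordan blocks for λ):
  λ = 1: algebraic multiplicity = 2, geometric multiplicity = 1
  λ = 6: algebraic multiplicity = 3, geometric multiplicity = 1

Determining the block sizes for each eigenvalue:
  λ = 1: one block (gm = 1), so the single block has size am = 2 → block sizes [2]
  λ = 6: one block (gm = 1), so the single block has size am = 3 → block sizes [3]

Assembling the blocks gives a Jordan form
J =
  [1, 1, 0, 0, 0]
  [0, 1, 0, 0, 0]
  [0, 0, 6, 1, 0]
  [0, 0, 0, 6, 1]
  [0, 0, 0, 0, 6]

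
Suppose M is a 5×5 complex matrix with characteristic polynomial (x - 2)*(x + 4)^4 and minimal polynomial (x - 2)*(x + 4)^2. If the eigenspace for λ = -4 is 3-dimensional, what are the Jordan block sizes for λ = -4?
Block sizes for λ = -4: [2, 1, 1]

Step 1 — from the characteristic polynomial, algebraic multiplicity of λ = -4 is 4. From dim ker(M − (-4)·I) = 3, there are exactly 3 Jordan blocks for λ = -4.
Step 2 — from the minimal polynomial, the factor (x + 4)^2 tells us the largest block for λ = -4 has size 2.
Step 3 — with total size 4, 3 blocks, and largest block 2, the block sizes (in nonincreasing order) are [2, 1, 1].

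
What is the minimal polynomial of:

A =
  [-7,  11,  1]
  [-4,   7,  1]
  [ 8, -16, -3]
x^3 + 3*x^2 + 3*x + 1

The characteristic polynomial is χ_A(x) = (x + 1)^3, so the eigenvalues are known. The minimal polynomial is
  m_A(x) = Π_λ (x − λ)^{k_λ}
where k_λ is the size of the *largest* Jordan block for λ (equivalently, the smallest k with (A − λI)^k v = 0 for every generalised eigenvector v of λ).

  λ = -1: largest Jordan block has size 3, contributing (x + 1)^3

So m_A(x) = (x + 1)^3 = x^3 + 3*x^2 + 3*x + 1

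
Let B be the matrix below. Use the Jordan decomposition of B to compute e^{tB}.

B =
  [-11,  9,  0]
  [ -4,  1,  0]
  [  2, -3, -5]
e^{tB} =
  [-6*t*exp(-5*t) + exp(-5*t), 9*t*exp(-5*t), 0]
  [-4*t*exp(-5*t), 6*t*exp(-5*t) + exp(-5*t), 0]
  [2*t*exp(-5*t), -3*t*exp(-5*t), exp(-5*t)]

Strategy: write B = P · J · P⁻¹ where J is a Jordan canonical form, so e^{tB} = P · e^{tJ} · P⁻¹, and e^{tJ} can be computed block-by-block.

B has Jordan form
J =
  [-5,  1,  0]
  [ 0, -5,  0]
  [ 0,  0, -5]
(up to reordering of blocks).

Per-block formulas:
  For a 2×2 Jordan block J_2(-5): exp(t · J_2(-5)) = e^(-5t)·(I + t·N), where N is the 2×2 nilpotent shift.
  For a 1×1 block at λ = -5: exp(t · [-5]) = [e^(-5t)].

After assembling e^{tJ} and conjugating by P, we get:

e^{tB} =
  [-6*t*exp(-5*t) + exp(-5*t), 9*t*exp(-5*t), 0]
  [-4*t*exp(-5*t), 6*t*exp(-5*t) + exp(-5*t), 0]
  [2*t*exp(-5*t), -3*t*exp(-5*t), exp(-5*t)]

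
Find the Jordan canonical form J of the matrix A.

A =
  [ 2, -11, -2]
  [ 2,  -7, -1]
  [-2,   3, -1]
J_3(-2)

The characteristic polynomial is
  det(x·I − A) = x^3 + 6*x^2 + 12*x + 8 = (x + 2)^3

Eigenvalues and multiplicities (the geometric multiplicity of λ is n − rank(A − λI), which equals the number of Jordan blocks for λ):
  λ = -2: algebraic multiplicity = 3, geometric multiplicity = 1

Determining the block sizes for each eigenvalue:
  λ = -2: one block (gm = 1), so the single block has size am = 3 → block sizes [3]

Assembling the blocks gives a Jordan form
J =
  [-2,  1,  0]
  [ 0, -2,  1]
  [ 0,  0, -2]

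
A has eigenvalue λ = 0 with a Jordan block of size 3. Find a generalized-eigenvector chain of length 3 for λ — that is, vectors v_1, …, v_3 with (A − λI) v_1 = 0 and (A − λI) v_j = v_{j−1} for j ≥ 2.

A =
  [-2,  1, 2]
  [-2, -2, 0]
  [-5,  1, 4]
A Jordan chain for λ = 0 of length 3:
v_1 = (-8, 8, -12)ᵀ
v_2 = (-2, -2, -5)ᵀ
v_3 = (1, 0, 0)ᵀ

Let N = A − (0)·I. We want v_3 with N^3 v_3 = 0 but N^2 v_3 ≠ 0; then v_{j-1} := N · v_j for j = 3, …, 2.

Pick v_3 = (1, 0, 0)ᵀ.
Then v_2 = N · v_3 = (-2, -2, -5)ᵀ.
Then v_1 = N · v_2 = (-8, 8, -12)ᵀ.

Sanity check: (A − (0)·I) v_1 = (0, 0, 0)ᵀ = 0. ✓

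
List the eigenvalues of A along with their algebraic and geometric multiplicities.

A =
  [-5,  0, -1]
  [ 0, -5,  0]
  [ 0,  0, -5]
λ = -5: alg = 3, geom = 2

Step 1 — factor the characteristic polynomial to read off the algebraic multiplicities:
  χ_A(x) = (x + 5)^3

Step 2 — compute geometric multiplicities via the rank-nullity identity g(λ) = n − rank(A − λI):
  rank(A − (-5)·I) = 1, so dim ker(A − (-5)·I) = n − 1 = 2

Summary:
  λ = -5: algebraic multiplicity = 3, geometric multiplicity = 2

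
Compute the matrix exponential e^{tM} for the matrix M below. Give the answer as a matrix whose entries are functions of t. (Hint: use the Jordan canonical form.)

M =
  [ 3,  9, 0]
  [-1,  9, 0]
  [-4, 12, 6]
e^{tM} =
  [-3*t*exp(6*t) + exp(6*t), 9*t*exp(6*t), 0]
  [-t*exp(6*t), 3*t*exp(6*t) + exp(6*t), 0]
  [-4*t*exp(6*t), 12*t*exp(6*t), exp(6*t)]

Strategy: write M = P · J · P⁻¹ where J is a Jordan canonical form, so e^{tM} = P · e^{tJ} · P⁻¹, and e^{tJ} can be computed block-by-block.

M has Jordan form
J =
  [6, 1, 0]
  [0, 6, 0]
  [0, 0, 6]
(up to reordering of blocks).

Per-block formulas:
  For a 1×1 block at λ = 6: exp(t · [6]) = [e^(6t)].
  For a 2×2 Jordan block J_2(6): exp(t · J_2(6)) = e^(6t)·(I + t·N), where N is the 2×2 nilpotent shift.

After assembling e^{tJ} and conjugating by P, we get:

e^{tM} =
  [-3*t*exp(6*t) + exp(6*t), 9*t*exp(6*t), 0]
  [-t*exp(6*t), 3*t*exp(6*t) + exp(6*t), 0]
  [-4*t*exp(6*t), 12*t*exp(6*t), exp(6*t)]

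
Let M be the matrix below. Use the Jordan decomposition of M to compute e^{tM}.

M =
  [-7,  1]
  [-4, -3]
e^{tM} =
  [-2*t*exp(-5*t) + exp(-5*t), t*exp(-5*t)]
  [-4*t*exp(-5*t), 2*t*exp(-5*t) + exp(-5*t)]

Strategy: write M = P · J · P⁻¹ where J is a Jordan canonical form, so e^{tM} = P · e^{tJ} · P⁻¹, and e^{tJ} can be computed block-by-block.

M has Jordan form
J =
  [-5,  1]
  [ 0, -5]
(up to reordering of blocks).

Per-block formulas:
  For a 2×2 Jordan block J_2(-5): exp(t · J_2(-5)) = e^(-5t)·(I + t·N), where N is the 2×2 nilpotent shift.

After assembling e^{tJ} and conjugating by P, we get:

e^{tM} =
  [-2*t*exp(-5*t) + exp(-5*t), t*exp(-5*t)]
  [-4*t*exp(-5*t), 2*t*exp(-5*t) + exp(-5*t)]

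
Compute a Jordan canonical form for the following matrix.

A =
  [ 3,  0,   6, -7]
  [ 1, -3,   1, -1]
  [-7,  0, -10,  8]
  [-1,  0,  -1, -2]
J_3(-3) ⊕ J_1(-3)

The characteristic polynomial is
  det(x·I − A) = x^4 + 12*x^3 + 54*x^2 + 108*x + 81 = (x + 3)^4

Eigenvalues and multiplicities (the geometric multiplicity of λ is n − rank(A − λI), which equals the number of Jordan blocks for λ):
  λ = -3: algebraic multiplicity = 4, geometric multiplicity = 2

Determining the block sizes for each eigenvalue:
  λ = -3: with am = 4 and gm = 2, the partition is not yet determined (e.g. several partitions of 4 into 2 parts exist). Let N = A − (-3)·I. Computing rank(N^1) = 2, rank(N^2) = 1, rank(N^3) = 0; the number of blocks of size ≥ j is rank(N^{j−1}) − rank(N^j), giving [2, 1, 1]. So we have 1 block(s) of size 3, 1 block(s) of size 1 → block sizes [3, 1]

Assembling the blocks gives a Jordan form
J =
  [-3,  1,  0,  0]
  [ 0, -3,  1,  0]
  [ 0,  0, -3,  0]
  [ 0,  0,  0, -3]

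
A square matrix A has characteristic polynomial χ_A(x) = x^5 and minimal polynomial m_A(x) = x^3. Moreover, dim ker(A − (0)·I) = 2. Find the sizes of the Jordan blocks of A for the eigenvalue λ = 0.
Block sizes for λ = 0: [3, 2]

Step 1 — from the characteristic polynomial, algebraic multiplicity of λ = 0 is 5. From dim ker(A − (0)·I) = 2, there are exactly 2 Jordan blocks for λ = 0.
Step 2 — from the minimal polynomial, the factor (x − 0)^3 tells us the largest block for λ = 0 has size 3.
Step 3 — with total size 5, 2 blocks, and largest block 3, the block sizes (in nonincreasing order) are [3, 2].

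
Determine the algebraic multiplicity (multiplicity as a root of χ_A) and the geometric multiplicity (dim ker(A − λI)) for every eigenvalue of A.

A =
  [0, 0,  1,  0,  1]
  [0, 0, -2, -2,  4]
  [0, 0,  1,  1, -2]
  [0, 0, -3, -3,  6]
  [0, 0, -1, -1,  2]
λ = 0: alg = 5, geom = 3

Step 1 — factor the characteristic polynomial to read off the algebraic multiplicities:
  χ_A(x) = x^5

Step 2 — compute geometric multiplicities via the rank-nullity identity g(λ) = n − rank(A − λI):
  rank(A − (0)·I) = 2, so dim ker(A − (0)·I) = n − 2 = 3

Summary:
  λ = 0: algebraic multiplicity = 5, geometric multiplicity = 3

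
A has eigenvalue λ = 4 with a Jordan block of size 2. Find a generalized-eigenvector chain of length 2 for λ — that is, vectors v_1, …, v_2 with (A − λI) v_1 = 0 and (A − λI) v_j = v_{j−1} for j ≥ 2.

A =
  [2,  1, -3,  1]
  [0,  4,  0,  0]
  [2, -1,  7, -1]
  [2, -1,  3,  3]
A Jordan chain for λ = 4 of length 2:
v_1 = (-2, 0, 2, 2)ᵀ
v_2 = (1, 0, 0, 0)ᵀ

Let N = A − (4)·I. We want v_2 with N^2 v_2 = 0 but N^1 v_2 ≠ 0; then v_{j-1} := N · v_j for j = 2, …, 2.

Pick v_2 = (1, 0, 0, 0)ᵀ.
Then v_1 = N · v_2 = (-2, 0, 2, 2)ᵀ.

Sanity check: (A − (4)·I) v_1 = (0, 0, 0, 0)ᵀ = 0. ✓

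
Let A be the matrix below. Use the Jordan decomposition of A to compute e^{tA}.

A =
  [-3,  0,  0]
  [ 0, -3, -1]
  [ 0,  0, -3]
e^{tA} =
  [exp(-3*t), 0, 0]
  [0, exp(-3*t), -t*exp(-3*t)]
  [0, 0, exp(-3*t)]

Strategy: write A = P · J · P⁻¹ where J is a Jordan canonical form, so e^{tA} = P · e^{tJ} · P⁻¹, and e^{tJ} can be computed block-by-block.

A has Jordan form
J =
  [-3,  1,  0]
  [ 0, -3,  0]
  [ 0,  0, -3]
(up to reordering of blocks).

Per-block formulas:
  For a 2×2 Jordan block J_2(-3): exp(t · J_2(-3)) = e^(-3t)·(I + t·N), where N is the 2×2 nilpotent shift.
  For a 1×1 block at λ = -3: exp(t · [-3]) = [e^(-3t)].

After assembling e^{tJ} and conjugating by P, we get:

e^{tA} =
  [exp(-3*t), 0, 0]
  [0, exp(-3*t), -t*exp(-3*t)]
  [0, 0, exp(-3*t)]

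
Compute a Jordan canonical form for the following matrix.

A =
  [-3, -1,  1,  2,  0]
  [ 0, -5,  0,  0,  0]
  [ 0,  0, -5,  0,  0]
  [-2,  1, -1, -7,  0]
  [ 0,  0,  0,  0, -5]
J_2(-5) ⊕ J_1(-5) ⊕ J_1(-5) ⊕ J_1(-5)

The characteristic polynomial is
  det(x·I − A) = x^5 + 25*x^4 + 250*x^3 + 1250*x^2 + 3125*x + 3125 = (x + 5)^5

Eigenvalues and multiplicities (the geometric multiplicity of λ is n − rank(A − λI), which equals the number of Jordan blocks for λ):
  λ = -5: algebraic multiplicity = 5, geometric multiplicity = 4

Determining the block sizes for each eigenvalue:
  λ = -5: 4 blocks summing to 5 forces exactly one block of size 2 and the rest size 1 → block sizes [2, 1, 1, 1]

Assembling the blocks gives a Jordan form
J =
  [-5,  1,  0,  0,  0]
  [ 0, -5,  0,  0,  0]
  [ 0,  0, -5,  0,  0]
  [ 0,  0,  0, -5,  0]
  [ 0,  0,  0,  0, -5]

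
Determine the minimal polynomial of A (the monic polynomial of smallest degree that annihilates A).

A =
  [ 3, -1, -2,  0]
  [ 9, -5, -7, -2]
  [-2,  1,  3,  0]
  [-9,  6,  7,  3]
x^3 - 3*x^2 + 3*x - 1

The characteristic polynomial is χ_A(x) = (x - 1)^4, so the eigenvalues are known. The minimal polynomial is
  m_A(x) = Π_λ (x − λ)^{k_λ}
where k_λ is the size of the *largest* Jordan block for λ (equivalently, the smallest k with (A − λI)^k v = 0 for every generalised eigenvector v of λ).

  λ = 1: largest Jordan block has size 3, contributing (x − 1)^3

So m_A(x) = (x - 1)^3 = x^3 - 3*x^2 + 3*x - 1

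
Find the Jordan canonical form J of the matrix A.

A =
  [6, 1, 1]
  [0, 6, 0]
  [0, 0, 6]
J_2(6) ⊕ J_1(6)

The characteristic polynomial is
  det(x·I − A) = x^3 - 18*x^2 + 108*x - 216 = (x - 6)^3

Eigenvalues and multiplicities (the geometric multiplicity of λ is n − rank(A − λI), which equals the number of Jordan blocks for λ):
  λ = 6: algebraic multiplicity = 3, geometric multiplicity = 2

Determining the block sizes for each eigenvalue:
  λ = 6: 2 blocks summing to 3 forces exactly one block of size 2 and the rest size 1 → block sizes [2, 1]

Assembling the blocks gives a Jordan form
J =
  [6, 1, 0]
  [0, 6, 0]
  [0, 0, 6]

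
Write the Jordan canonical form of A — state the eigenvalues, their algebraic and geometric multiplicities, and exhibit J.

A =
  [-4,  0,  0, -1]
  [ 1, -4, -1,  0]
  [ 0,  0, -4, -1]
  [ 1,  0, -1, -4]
J_3(-4) ⊕ J_1(-4)

The characteristic polynomial is
  det(x·I − A) = x^4 + 16*x^3 + 96*x^2 + 256*x + 256 = (x + 4)^4

Eigenvalues and multiplicities (the geometric multiplicity of λ is n − rank(A − λI), which equals the number of Jordan blocks for λ):
  λ = -4: algebraic multiplicity = 4, geometric multiplicity = 2

Determining the block sizes for each eigenvalue:
  λ = -4: with am = 4 and gm = 2, the partition is not yet determined (e.g. several partitions of 4 into 2 parts exist). Let N = A − (-4)·I. Computing rank(N^1) = 2, rank(N^2) = 1, rank(N^3) = 0; the number of blocks of size ≥ j is rank(N^{j−1}) − rank(N^j), giving [2, 1, 1]. So we have 1 block(s) of size 3, 1 block(s) of size 1 → block sizes [3, 1]

Assembling the blocks gives a Jordan form
J =
  [-4,  1,  0,  0]
  [ 0, -4,  1,  0]
  [ 0,  0, -4,  0]
  [ 0,  0,  0, -4]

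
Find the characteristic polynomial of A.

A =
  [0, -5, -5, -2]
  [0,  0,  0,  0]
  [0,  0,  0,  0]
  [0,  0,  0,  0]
x^4

Expanding det(x·I − A) (e.g. by cofactor expansion or by noting that A is similar to its Jordan form J, which has the same characteristic polynomial as A) gives
  χ_A(x) = x^4
which factors as x^4. The eigenvalues (with algebraic multiplicities) are λ = 0 with multiplicity 4.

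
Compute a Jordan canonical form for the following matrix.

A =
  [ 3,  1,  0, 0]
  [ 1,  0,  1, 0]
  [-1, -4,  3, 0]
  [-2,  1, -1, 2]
J_3(2) ⊕ J_1(2)

The characteristic polynomial is
  det(x·I − A) = x^4 - 8*x^3 + 24*x^2 - 32*x + 16 = (x - 2)^4

Eigenvalues and multiplicities (the geometric multiplicity of λ is n − rank(A − λI), which equals the number of Jordan blocks for λ):
  λ = 2: algebraic multiplicity = 4, geometric multiplicity = 2

Determining the block sizes for each eigenvalue:
  λ = 2: with am = 4 and gm = 2, the partition is not yet determined (e.g. several partitions of 4 into 2 parts exist). Let N = A − (2)·I. Computing rank(N^1) = 2, rank(N^2) = 1, rank(N^3) = 0; the number of blocks of size ≥ j is rank(N^{j−1}) − rank(N^j), giving [2, 1, 1]. So we have 1 block(s) of size 3, 1 block(s) of size 1 → block sizes [3, 1]

Assembling the blocks gives a Jordan form
J =
  [2, 1, 0, 0]
  [0, 2, 1, 0]
  [0, 0, 2, 0]
  [0, 0, 0, 2]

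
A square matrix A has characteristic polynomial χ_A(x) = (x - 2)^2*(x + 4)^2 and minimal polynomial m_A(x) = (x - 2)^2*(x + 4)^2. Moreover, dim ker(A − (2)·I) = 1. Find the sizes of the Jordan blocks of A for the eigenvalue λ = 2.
Block sizes for λ = 2: [2]

Step 1 — from the characteristic polynomial, algebraic multiplicity of λ = 2 is 2. From dim ker(A − (2)·I) = 1, there are exactly 1 Jordan blocks for λ = 2.
Step 2 — from the minimal polynomial, the factor (x − 2)^2 tells us the largest block for λ = 2 has size 2.
Step 3 — with total size 2, 1 blocks, and largest block 2, the block sizes (in nonincreasing order) are [2].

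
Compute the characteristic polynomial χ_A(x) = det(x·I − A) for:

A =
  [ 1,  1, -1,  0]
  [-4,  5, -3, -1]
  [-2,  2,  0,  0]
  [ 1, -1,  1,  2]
x^4 - 8*x^3 + 24*x^2 - 32*x + 16

Expanding det(x·I − A) (e.g. by cofactor expansion or by noting that A is similar to its Jordan form J, which has the same characteristic polynomial as A) gives
  χ_A(x) = x^4 - 8*x^3 + 24*x^2 - 32*x + 16
which factors as (x - 2)^4. The eigenvalues (with algebraic multiplicities) are λ = 2 with multiplicity 4.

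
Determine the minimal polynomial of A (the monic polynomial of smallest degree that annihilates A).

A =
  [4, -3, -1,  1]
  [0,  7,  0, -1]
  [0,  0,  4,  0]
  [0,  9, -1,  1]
x^3 - 12*x^2 + 48*x - 64

The characteristic polynomial is χ_A(x) = (x - 4)^4, so the eigenvalues are known. The minimal polynomial is
  m_A(x) = Π_λ (x − λ)^{k_λ}
where k_λ is the size of the *largest* Jordan block for λ (equivalently, the smallest k with (A − λI)^k v = 0 for every generalised eigenvector v of λ).

  λ = 4: largest Jordan block has size 3, contributing (x − 4)^3

So m_A(x) = (x - 4)^3 = x^3 - 12*x^2 + 48*x - 64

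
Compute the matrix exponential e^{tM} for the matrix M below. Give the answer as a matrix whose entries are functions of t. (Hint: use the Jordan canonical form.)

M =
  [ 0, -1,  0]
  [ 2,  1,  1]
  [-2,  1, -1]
e^{tM} =
  [1 - t^2, -t^2/2 - t, -t^2/2]
  [2*t, t + 1, t]
  [2*t^2 - 2*t, t^2 + t, t^2 - t + 1]

Strategy: write M = P · J · P⁻¹ where J is a Jordan canonical form, so e^{tM} = P · e^{tJ} · P⁻¹, and e^{tJ} can be computed block-by-block.

M has Jordan form
J =
  [0, 1, 0]
  [0, 0, 1]
  [0, 0, 0]
(up to reordering of blocks).

Per-block formulas:
  For a 3×3 Jordan block J_3(0): exp(t · J_3(0)) = e^(0t)·(I + t·N + (t^2/2)·N^2), where N is the 3×3 nilpotent shift.

After assembling e^{tJ} and conjugating by P, we get:

e^{tM} =
  [1 - t^2, -t^2/2 - t, -t^2/2]
  [2*t, t + 1, t]
  [2*t^2 - 2*t, t^2 + t, t^2 - t + 1]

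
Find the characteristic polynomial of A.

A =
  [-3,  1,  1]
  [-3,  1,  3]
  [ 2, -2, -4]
x^3 + 6*x^2 + 12*x + 8

Expanding det(x·I − A) (e.g. by cofactor expansion or by noting that A is similar to its Jordan form J, which has the same characteristic polynomial as A) gives
  χ_A(x) = x^3 + 6*x^2 + 12*x + 8
which factors as (x + 2)^3. The eigenvalues (with algebraic multiplicities) are λ = -2 with multiplicity 3.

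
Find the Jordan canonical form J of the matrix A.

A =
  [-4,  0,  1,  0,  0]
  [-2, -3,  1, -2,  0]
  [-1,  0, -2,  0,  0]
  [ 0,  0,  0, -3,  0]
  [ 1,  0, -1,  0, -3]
J_3(-3) ⊕ J_1(-3) ⊕ J_1(-3)

The characteristic polynomial is
  det(x·I − A) = x^5 + 15*x^4 + 90*x^3 + 270*x^2 + 405*x + 243 = (x + 3)^5

Eigenvalues and multiplicities (the geometric multiplicity of λ is n − rank(A − λI), which equals the number of Jordan blocks for λ):
  λ = -3: algebraic multiplicity = 5, geometric multiplicity = 3

Determining the block sizes for each eigenvalue:
  λ = -3: with am = 5 and gm = 3, the partition is not yet determined (e.g. several partitions of 5 into 3 parts exist). Let N = A − (-3)·I. Computing rank(N^1) = 2, rank(N^2) = 1, rank(N^3) = 0; the number of blocks of size ≥ j is rank(N^{j−1}) − rank(N^j), giving [3, 1, 1]. So we have 1 block(s) of size 3, 2 block(s) of size 1 → block sizes [3, 1, 1]

Assembling the blocks gives a Jordan form
J =
  [-3,  1,  0,  0,  0]
  [ 0, -3,  1,  0,  0]
  [ 0,  0, -3,  0,  0]
  [ 0,  0,  0, -3,  0]
  [ 0,  0,  0,  0, -3]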